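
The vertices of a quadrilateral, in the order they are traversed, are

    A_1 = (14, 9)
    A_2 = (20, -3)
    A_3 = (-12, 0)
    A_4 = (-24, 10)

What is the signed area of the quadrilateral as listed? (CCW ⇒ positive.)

-367

Σ = (-222) + (-36) + (-120) + (-356) = -734
Signed area = Σ/2 = -367 (negative ⇒ clockwise traversal).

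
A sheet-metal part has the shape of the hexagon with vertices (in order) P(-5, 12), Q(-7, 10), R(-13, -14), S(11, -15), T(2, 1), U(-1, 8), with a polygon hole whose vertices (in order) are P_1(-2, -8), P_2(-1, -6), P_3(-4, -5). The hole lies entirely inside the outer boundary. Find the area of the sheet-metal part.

Outer boundary:
Σ = (34) + (228) + (349) + (41) + (17) + (28) = 697
Area = |Σ|/2 = 348.5.
Hole:
Apply the surveyor's formula: 2A = Σ (x_i·y_{i+1} − x_{i+1}·y_i), indices taken mod 3.
Σ = (4) + (-19) + (22) = 7
Area = |Σ|/2 = 3.5.
Net area = 348.5 − 3.5 = 345.

345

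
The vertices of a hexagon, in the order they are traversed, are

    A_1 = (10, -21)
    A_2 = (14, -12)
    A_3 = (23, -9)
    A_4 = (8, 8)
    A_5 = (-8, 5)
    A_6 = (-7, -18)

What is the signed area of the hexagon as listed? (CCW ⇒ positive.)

Σ = (174) + (150) + (256) + (104) + (179) + (327) = 1190
Signed area = Σ/2 = 595 (positive ⇒ counter-clockwise traversal).

595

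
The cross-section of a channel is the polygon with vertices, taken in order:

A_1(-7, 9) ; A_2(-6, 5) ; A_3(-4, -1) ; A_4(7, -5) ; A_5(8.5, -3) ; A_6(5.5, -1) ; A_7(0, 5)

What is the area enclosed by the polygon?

A_1→A_2: (-7)(5) − (-6)(9) = 19
A_2→A_3: (-6)(-1) − (-4)(5) = 26
A_3→A_4: (-4)(-5) − (7)(-1) = 27
A_4→A_5: (7)(-3) − (8.5)(-5) = 21.5
A_5→A_6: (8.5)(-1) − (5.5)(-3) = 8
A_6→A_7: (5.5)(5) − (0)(-1) = 27.5
A_7→A_1: (0)(9) − (-7)(5) = 35
Σ = 164
Area = |Σ|/2 = 82.

82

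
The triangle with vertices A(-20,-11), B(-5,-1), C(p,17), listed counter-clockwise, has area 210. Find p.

-20

Write out the shoelace sum; only the two edges meeting at C involve p:
2·Area = [((-5)·17 − p·(-1)) + (p·(-11) − (-20)·17)] + -35
       = -10·p + 220 = 420
⇒ p = -20.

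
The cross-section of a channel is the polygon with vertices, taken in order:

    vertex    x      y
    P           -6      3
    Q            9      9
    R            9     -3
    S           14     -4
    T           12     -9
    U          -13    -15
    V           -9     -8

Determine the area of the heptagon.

332

Σ = (-81) + (-108) + (6) + (-78) + (-297) + (-31) + (-75) = -664
Area = |Σ|/2 = 332.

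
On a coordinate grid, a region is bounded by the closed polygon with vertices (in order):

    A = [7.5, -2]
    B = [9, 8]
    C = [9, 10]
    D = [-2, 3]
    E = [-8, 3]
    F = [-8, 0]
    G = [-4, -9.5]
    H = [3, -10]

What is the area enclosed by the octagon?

199.25

Cross-terms: 78, 18, 47, 18, 24, 76, 68.5, 69  ⇒  Σ = 398.5
Area = |Σ|/2 = 199.25.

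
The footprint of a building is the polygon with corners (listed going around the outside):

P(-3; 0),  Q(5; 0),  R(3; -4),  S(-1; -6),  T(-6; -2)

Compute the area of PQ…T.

41

Apply the shoelace formula: 2A = Σ (x_i·y_{i+1} − x_{i+1}·y_i), indices taken mod 5.
P→Q: (-3)(0) − (5)(0) = 0
Q→R: (5)(-4) − (3)(0) = -20
R→S: (3)(-6) − (-1)(-4) = -22
S→T: (-1)(-2) − (-6)(-6) = -34
T→P: (-6)(0) − (-3)(-2) = -6
Σ = -82
Area = |Σ|/2 = 41.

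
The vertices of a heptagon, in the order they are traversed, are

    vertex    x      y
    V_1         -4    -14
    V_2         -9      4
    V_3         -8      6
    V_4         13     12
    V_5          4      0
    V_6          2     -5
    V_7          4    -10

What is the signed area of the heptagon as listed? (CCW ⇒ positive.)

Apply the shoelace (surveyor's) formula: 2A = Σ (x_i·y_{i+1} − x_{i+1}·y_i), indices taken mod 7.
V_1→V_2: (-4)(4) − (-9)(-14) = -142
V_2→V_3: (-9)(6) − (-8)(4) = -22
V_3→V_4: (-8)(12) − (13)(6) = -174
V_4→V_5: (13)(0) − (4)(12) = -48
V_5→V_6: (4)(-5) − (2)(0) = -20
V_6→V_7: (2)(-10) − (4)(-5) = 0
V_7→V_1: (4)(-14) − (-4)(-10) = -96
Σ = -502
Signed area = Σ/2 = -251 (negative ⇒ clockwise traversal).

-251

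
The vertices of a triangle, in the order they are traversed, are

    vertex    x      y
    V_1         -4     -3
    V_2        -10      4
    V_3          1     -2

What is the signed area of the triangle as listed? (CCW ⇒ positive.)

Σ = (-46) + (16) + (-11) = -41
Signed area = Σ/2 = -20.5 (negative ⇒ clockwise traversal).

-20.5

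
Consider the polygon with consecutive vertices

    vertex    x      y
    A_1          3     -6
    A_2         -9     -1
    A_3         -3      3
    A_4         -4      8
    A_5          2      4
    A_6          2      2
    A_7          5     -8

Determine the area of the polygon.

Apply the shoelace formula: 2A = Σ (x_i·y_{i+1} − x_{i+1}·y_i), indices taken mod 7.
Cross-terms: -57, -30, -12, -32, -4, -26, -6  ⇒  Σ = -167
Area = |Σ|/2 = 83.5.

83.5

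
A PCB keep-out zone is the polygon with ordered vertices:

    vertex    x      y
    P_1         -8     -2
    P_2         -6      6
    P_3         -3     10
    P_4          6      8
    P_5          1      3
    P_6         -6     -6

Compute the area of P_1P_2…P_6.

Cross-terms: -60, -42, -84, 10, 12, -36  ⇒  Σ = -200
Area = |Σ|/2 = 100.

100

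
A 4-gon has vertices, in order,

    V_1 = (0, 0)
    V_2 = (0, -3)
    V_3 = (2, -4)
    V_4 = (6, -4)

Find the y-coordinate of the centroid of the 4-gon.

Apply the shoelace (surveyor's) formula. First the cross-terms c_i = x_i·y_{i+1} − x_{i+1}·y_i:
  0, 6, 16, 0  ⇒  2A = 22, A = 11.
Then Σ (y_i + y_{i+1})·c_i = -170, so ȳ = -170 / (6·11) = -85/33.

-85/33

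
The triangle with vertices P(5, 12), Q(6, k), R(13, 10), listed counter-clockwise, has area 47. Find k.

The doubled signed area Σ (x_i y_{i+1} − x_{i+1} y_i) is linear in k.
With k=0 it equals 94; the coefficient of k is -8 (from the two edges through Q).
So -8·k + 94 = 2·47 = 94 ⇒ k = 0.

0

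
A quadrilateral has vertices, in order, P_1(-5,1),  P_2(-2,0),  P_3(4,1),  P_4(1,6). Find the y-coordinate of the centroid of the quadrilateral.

Apply Gauss's area formula. First the cross-terms c_i = x_i·y_{i+1} − x_{i+1}·y_i:
  2, -2, 23, 31  ⇒  2A = 54, A = 27.
Then Σ (y_i + y_{i+1})·c_i = 378, so ȳ = 378 / (6·27) = 7/3.

7/3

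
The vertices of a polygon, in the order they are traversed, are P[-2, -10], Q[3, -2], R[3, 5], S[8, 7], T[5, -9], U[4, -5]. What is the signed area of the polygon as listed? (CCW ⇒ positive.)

Apply the shoelace (surveyor's) formula: 2A = Σ (x_i·y_{i+1} − x_{i+1}·y_i), indices taken mod 6.
Σ = (34) + (21) + (-19) + (-107) + (11) + (-50) = -110
Signed area = Σ/2 = -55 (negative ⇒ clockwise traversal).

-55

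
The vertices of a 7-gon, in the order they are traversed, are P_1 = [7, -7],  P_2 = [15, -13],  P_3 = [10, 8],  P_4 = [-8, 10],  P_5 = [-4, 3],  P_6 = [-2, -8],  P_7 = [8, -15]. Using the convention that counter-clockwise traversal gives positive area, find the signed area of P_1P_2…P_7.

P_1→P_2: (7)(-13) − (15)(-7) = 14
P_2→P_3: (15)(8) − (10)(-13) = 250
P_3→P_4: (10)(10) − (-8)(8) = 164
P_4→P_5: (-8)(3) − (-4)(10) = 16
P_5→P_6: (-4)(-8) − (-2)(3) = 38
P_6→P_7: (-2)(-15) − (8)(-8) = 94
P_7→P_1: (8)(-7) − (7)(-15) = 49
Σ = 625
Signed area = Σ/2 = 312.5 (positive ⇒ counter-clockwise traversal).

312.5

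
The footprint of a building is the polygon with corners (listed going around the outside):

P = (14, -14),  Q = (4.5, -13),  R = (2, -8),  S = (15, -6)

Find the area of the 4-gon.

73.5

Σ = (-119) + (-10) + (108) + (-126) = -147
Area = |Σ|/2 = 73.5.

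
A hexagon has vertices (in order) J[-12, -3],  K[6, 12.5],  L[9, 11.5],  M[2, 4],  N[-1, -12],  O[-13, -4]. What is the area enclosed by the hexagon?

Σ = (-132) + (-43.5) + (13) + (-20) + (-152) + (-9) = -343.5
Area = |Σ|/2 = 171.75.

171.75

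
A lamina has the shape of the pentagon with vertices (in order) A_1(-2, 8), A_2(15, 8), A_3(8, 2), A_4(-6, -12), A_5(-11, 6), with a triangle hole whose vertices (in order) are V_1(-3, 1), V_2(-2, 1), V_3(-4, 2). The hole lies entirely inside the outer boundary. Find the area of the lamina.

Outer boundary:
Σ = (-136) + (-34) + (-84) + (-168) + (-76) = -498
Area = |Σ|/2 = 249.
Hole:
Σ = (-1) + (0) + (2) = 1
Area = |Σ|/2 = 0.5.
Net area = 249 − 0.5 = 248.5.

248.5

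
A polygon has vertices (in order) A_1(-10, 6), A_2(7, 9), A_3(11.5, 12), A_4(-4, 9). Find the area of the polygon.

33

A_1→A_2: (-10)(9) − (7)(6) = -132
A_2→A_3: (7)(12) − (11.5)(9) = -19.5
A_3→A_4: (11.5)(9) − (-4)(12) = 151.5
A_4→A_1: (-4)(6) − (-10)(9) = 66
Σ = 66
Area = |Σ|/2 = 33.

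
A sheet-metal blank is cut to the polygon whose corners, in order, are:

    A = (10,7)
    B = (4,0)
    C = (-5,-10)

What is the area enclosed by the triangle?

1.5

Apply Gauss's area formula: 2A = Σ (x_i·y_{i+1} − x_{i+1}·y_i), indices taken mod 3.
Σ = (-28) + (-40) + (65) = -3
Area = |Σ|/2 = 1.5.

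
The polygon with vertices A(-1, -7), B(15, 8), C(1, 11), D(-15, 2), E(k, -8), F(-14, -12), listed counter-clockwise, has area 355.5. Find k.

-14

Write out the shoelace sum; only the two edges meeting at E involve k:
2·Area = [((-15)·(-8) − k·2) + (k·(-12) − (-14)·(-8))] + 507
       = -14·k + 515 = 711
⇒ k = -14.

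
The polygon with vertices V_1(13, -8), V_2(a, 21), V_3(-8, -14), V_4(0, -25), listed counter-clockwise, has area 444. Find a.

The doubled signed area Σ (x_i y_{i+1} − x_{i+1} y_i) is linear in a.
With a=0 it equals 966; the coefficient of a is -6 (from the two edges through V_2).
So -6·a + 966 = 2·444 = 888 ⇒ a = 13.

13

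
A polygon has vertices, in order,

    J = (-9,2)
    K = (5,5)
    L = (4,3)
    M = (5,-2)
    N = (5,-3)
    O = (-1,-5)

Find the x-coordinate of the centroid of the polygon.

-92/163

Apply Gauss's area formula. First the cross-terms c_i = x_i·y_{i+1} − x_{i+1}·y_i:
  -55, -5, -23, -5, -28, -47  ⇒  2A = -163, A = -81.5.
Then Σ (x_i + x_{i+1})·c_i = 276, so x̄ = 276 / (6·(-81.5)) = -92/163.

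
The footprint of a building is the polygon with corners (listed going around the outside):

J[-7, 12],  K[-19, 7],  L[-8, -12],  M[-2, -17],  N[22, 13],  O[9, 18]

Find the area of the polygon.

718

Apply the surveyor's formula: 2A = Σ (x_i·y_{i+1} − x_{i+1}·y_i), indices taken mod 6.
Σ = (179) + (284) + (112) + (348) + (279) + (234) = 1436
Area = |Σ|/2 = 718.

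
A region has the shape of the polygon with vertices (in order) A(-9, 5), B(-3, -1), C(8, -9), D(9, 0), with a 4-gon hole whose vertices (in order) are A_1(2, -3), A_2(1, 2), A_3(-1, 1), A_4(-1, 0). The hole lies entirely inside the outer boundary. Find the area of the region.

Outer boundary:
Σ = (24) + (35) + (81) + (45) = 185
Area = |Σ|/2 = 92.5.
Hole:
Apply the surveyor's formula: 2A = Σ (x_i·y_{i+1} − x_{i+1}·y_i), indices taken mod 4.
Cross-terms: 7, 3, 1, 3  ⇒  Σ = 14
Area = |Σ|/2 = 7.
Net area = 92.5 − 7 = 85.5.

85.5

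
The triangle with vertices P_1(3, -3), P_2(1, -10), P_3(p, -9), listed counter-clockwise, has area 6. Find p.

Write out the shoelace sum; only the two edges meeting at P_3 involve p:
2·Area = [(1·(-9) − p·(-10)) + (p·(-3) − 3·(-9))] + -27
       = 7·p + -9 = 12
⇒ p = 3.

3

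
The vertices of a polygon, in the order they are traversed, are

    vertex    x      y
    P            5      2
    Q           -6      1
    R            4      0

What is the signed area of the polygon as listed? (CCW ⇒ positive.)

10.5

Apply the surveyor's formula: 2A = Σ (x_i·y_{i+1} − x_{i+1}·y_i), indices taken mod 3.
Σ = (17) + (-4) + (8) = 21
Signed area = Σ/2 = 10.5 (positive ⇒ counter-clockwise traversal).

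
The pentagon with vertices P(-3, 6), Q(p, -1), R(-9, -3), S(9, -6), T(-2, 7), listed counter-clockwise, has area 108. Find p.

The doubled signed area Σ (x_i y_{i+1} − x_{i+1} y_i) is linear in p.
With p=0 it equals 135; the coefficient of p is -9 (from the two edges through Q).
So -9·p + 135 = 2·108 = 216 ⇒ p = -9.

-9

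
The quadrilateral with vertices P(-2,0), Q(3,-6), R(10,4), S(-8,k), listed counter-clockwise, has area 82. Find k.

Write out the shoelace sum; only the two edges meeting at S involve k:
2·Area = [(10·k − (-8)·4) + ((-8)·0 − (-2)·k)] + 84
       = 12·k + 116 = 164
⇒ k = 4.

4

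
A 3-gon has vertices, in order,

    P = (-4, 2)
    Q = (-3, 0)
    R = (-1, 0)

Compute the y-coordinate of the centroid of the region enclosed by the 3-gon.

2/3

Apply the shoelace formula. First the cross-terms c_i = x_i·y_{i+1} − x_{i+1}·y_i:
  6, 0, -2  ⇒  2A = 4, A = 2.
Then Σ (y_i + y_{i+1})·c_i = 8, so ȳ = 8 / (6·2) = 2/3.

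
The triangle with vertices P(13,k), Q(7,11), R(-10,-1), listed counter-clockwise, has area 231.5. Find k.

The doubled signed area Σ (x_i y_{i+1} − x_{i+1} y_i) is linear in k.
With k=0 it equals 259; the coefficient of k is -17 (from the two edges through P).
So -17·k + 259 = 2·231.5 = 463 ⇒ k = -12.

-12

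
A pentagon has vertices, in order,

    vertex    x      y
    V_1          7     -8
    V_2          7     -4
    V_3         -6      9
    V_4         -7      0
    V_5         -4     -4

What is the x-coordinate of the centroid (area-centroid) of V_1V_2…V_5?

Apply the shoelace (surveyor's) formula. First the cross-terms c_i = x_i·y_{i+1} − x_{i+1}·y_i:
  28, 39, 63, 28, 60  ⇒  2A = 218, A = 109.
Then Σ (x_i + x_{i+1})·c_i = -516, so x̄ = -516 / (6·109) = -86/109.

-86/109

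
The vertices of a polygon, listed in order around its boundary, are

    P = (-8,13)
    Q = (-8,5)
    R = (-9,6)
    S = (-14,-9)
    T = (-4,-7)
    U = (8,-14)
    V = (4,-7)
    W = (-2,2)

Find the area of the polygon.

Apply Gauss's area formula: 2A = Σ (x_i·y_{i+1} − x_{i+1}·y_i), indices taken mod 8.
Σ = (64) + (-3) + (165) + (62) + (112) + (0) + (-6) + (-10) = 384
Area = |Σ|/2 = 192.

192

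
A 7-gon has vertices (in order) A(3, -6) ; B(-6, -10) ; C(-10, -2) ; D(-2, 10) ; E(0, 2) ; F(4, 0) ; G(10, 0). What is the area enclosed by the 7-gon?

Apply Gauss's area formula: 2A = Σ (x_i·y_{i+1} − x_{i+1}·y_i), indices taken mod 7.
Σ = (-66) + (-88) + (-104) + (-4) + (-8) + (0) + (-60) = -330
Area = |Σ|/2 = 165.

165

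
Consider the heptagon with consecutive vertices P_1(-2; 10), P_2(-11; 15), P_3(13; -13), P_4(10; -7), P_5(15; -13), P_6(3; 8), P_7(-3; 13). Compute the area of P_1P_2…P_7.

Apply the surveyor's formula: 2A = Σ (x_i·y_{i+1} − x_{i+1}·y_i), indices taken mod 7.
Σ = (80) + (-52) + (39) + (-25) + (159) + (63) + (-4) = 260
Area = |Σ|/2 = 130.

130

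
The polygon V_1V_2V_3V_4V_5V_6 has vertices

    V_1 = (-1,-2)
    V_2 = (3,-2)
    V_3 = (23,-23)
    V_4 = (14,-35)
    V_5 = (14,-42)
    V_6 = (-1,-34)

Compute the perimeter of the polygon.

|V_1V_2| = √((4)² + (0)²) = √16 = 4
|V_2V_3| = √((20)² + (-21)²) = √841 = 29
|V_3V_4| = √((-9)² + (-12)²) = √225 = 15
|V_4V_5| = √((0)² + (-7)²) = √49 = 7
|V_5V_6| = √((-15)² + (8)²) = √289 = 17
|V_6V_1| = √((0)² + (32)²) = √1024 = 32
Perimeter = 4 + 29 + 15 + 7 + 17 + 32 = 104.

104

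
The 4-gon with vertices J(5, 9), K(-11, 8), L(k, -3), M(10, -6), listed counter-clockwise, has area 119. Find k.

6

The doubled signed area Σ (x_i y_{i+1} − x_{i+1} y_i) is linear in k.
With k=0 it equals 322; the coefficient of k is -14 (from the two edges through L).
So -14·k + 322 = 2·119 = 238 ⇒ k = 6.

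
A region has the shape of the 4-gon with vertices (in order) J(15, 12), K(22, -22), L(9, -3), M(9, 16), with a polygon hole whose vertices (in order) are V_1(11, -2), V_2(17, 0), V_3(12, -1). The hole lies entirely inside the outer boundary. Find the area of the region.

209.5

Outer boundary:
Σ = (-594) + (132) + (171) + (-132) = -423
Area = |Σ|/2 = 211.5.
Hole:
Apply the shoelace (surveyor's) formula: 2A = Σ (x_i·y_{i+1} − x_{i+1}·y_i), indices taken mod 3.
Σ = (34) + (-17) + (-13) = 4
Area = |Σ|/2 = 2.
Net area = 211.5 − 2 = 209.5.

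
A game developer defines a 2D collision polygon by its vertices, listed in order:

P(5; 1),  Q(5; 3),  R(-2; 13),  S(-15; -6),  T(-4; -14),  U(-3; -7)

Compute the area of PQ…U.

246

Apply the shoelace (surveyor's) formula: 2A = Σ (x_i·y_{i+1} − x_{i+1}·y_i), indices taken mod 6.
P→Q: (5)(3) − (5)(1) = 10
Q→R: (5)(13) − (-2)(3) = 71
R→S: (-2)(-6) − (-15)(13) = 207
S→T: (-15)(-14) − (-4)(-6) = 186
T→U: (-4)(-7) − (-3)(-14) = -14
U→P: (-3)(1) − (5)(-7) = 32
Σ = 492
Area = |Σ|/2 = 246.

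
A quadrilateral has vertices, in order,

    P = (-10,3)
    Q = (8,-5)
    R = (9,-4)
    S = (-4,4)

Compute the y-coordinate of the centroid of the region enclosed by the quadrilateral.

Apply Gauss's area formula. First the cross-terms c_i = x_i·y_{i+1} − x_{i+1}·y_i:
  26, 13, 20, 28  ⇒  2A = 87, A = 43.5.
Then Σ (y_i + y_{i+1})·c_i = 27, so ȳ = 27 / (6·43.5) = 3/29.

3/29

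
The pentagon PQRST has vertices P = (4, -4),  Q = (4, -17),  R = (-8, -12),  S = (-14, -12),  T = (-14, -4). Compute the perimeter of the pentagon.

58

|PQ| = √((0)² + (-13)²) = √169 = 13
|QR| = √((-12)² + (5)²) = √169 = 13
|RS| = √((-6)² + (0)²) = √36 = 6
|ST| = √((0)² + (8)²) = √64 = 8
|TP| = √((18)² + (0)²) = √324 = 18
Perimeter = 13 + 13 + 6 + 8 + 18 = 58.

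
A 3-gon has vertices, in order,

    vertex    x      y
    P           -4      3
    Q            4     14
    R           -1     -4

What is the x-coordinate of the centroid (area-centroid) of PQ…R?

-1/3

Apply Gauss's area formula. First the cross-terms c_i = x_i·y_{i+1} − x_{i+1}·y_i:
  -68, -2, -19  ⇒  2A = -89, A = -44.5.
Then Σ (x_i + x_{i+1})·c_i = 89, so x̄ = 89 / (6·(-44.5)) = -1/3.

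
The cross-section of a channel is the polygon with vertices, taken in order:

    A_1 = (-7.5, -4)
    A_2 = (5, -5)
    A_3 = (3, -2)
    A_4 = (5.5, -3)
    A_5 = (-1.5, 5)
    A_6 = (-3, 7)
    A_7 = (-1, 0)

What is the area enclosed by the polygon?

Σ = (57.5) + (5) + (2) + (23) + (4.5) + (7) + (4) = 103
Area = |Σ|/2 = 51.5.

51.5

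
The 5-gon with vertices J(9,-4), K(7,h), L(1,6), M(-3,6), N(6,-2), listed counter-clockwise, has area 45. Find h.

4

The doubled signed area Σ (x_i y_{i+1} − x_{i+1} y_i) is linear in h.
With h=0 it equals 58; the coefficient of h is 8 (from the two edges through K).
So 8·h + 58 = 2·45 = 90 ⇒ h = 4.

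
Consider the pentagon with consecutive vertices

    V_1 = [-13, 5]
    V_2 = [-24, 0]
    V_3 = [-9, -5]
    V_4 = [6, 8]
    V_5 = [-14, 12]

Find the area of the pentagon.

Apply the shoelace formula: 2A = Σ (x_i·y_{i+1} − x_{i+1}·y_i), indices taken mod 5.
Σ = (120) + (120) + (-42) + (184) + (86) = 468
Area = |Σ|/2 = 234.

234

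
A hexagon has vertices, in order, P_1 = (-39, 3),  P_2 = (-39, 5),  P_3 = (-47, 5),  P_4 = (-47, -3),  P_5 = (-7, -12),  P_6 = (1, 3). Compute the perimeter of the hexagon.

116

|P_1P_2| = √((0)² + (2)²) = √4 = 2
|P_2P_3| = √((-8)² + (0)²) = √64 = 8
|P_3P_4| = √((0)² + (-8)²) = √64 = 8
|P_4P_5| = √((40)² + (-9)²) = √1681 = 41
|P_5P_6| = √((8)² + (15)²) = √289 = 17
|P_6P_1| = √((-40)² + (0)²) = √1600 = 40
Perimeter = 2 + 8 + 8 + 41 + 17 + 40 = 116.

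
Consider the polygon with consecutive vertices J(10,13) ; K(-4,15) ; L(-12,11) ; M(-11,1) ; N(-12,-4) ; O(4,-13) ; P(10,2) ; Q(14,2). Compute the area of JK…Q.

Apply the surveyor's formula: 2A = Σ (x_i·y_{i+1} − x_{i+1}·y_i), indices taken mod 8.
Cross-terms: 202, 136, 109, 56, 172, 138, -8, 162  ⇒  Σ = 967
Area = |Σ|/2 = 483.5.

483.5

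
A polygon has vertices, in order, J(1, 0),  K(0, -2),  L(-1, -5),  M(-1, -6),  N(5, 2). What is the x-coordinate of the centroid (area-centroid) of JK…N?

Apply the shoelace formula. First the cross-terms c_i = x_i·y_{i+1} − x_{i+1}·y_i:
  -2, -2, 1, 28, -2  ⇒  2A = 23, A = 11.5.
Then Σ (x_i + x_{i+1})·c_i = 98, so x̄ = 98 / (6·11.5) = 98/69.

98/69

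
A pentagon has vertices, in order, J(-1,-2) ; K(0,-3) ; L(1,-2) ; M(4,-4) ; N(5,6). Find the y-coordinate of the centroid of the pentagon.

0.12

Apply the shoelace (surveyor's) formula. First the cross-terms c_i = x_i·y_{i+1} − x_{i+1}·y_i:
  3, 3, 4, 44, -4  ⇒  2A = 50, A = 25.
Then Σ (y_i + y_{i+1})·c_i = 18, so ȳ = 18 / (6·25) = 0.12.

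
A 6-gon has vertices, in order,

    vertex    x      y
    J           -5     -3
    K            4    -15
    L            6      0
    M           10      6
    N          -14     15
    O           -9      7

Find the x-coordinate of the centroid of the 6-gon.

-211/273

Apply the shoelace formula. First the cross-terms c_i = x_i·y_{i+1} − x_{i+1}·y_i:
  87, 90, 36, 234, 37, 62  ⇒  2A = 546, A = 273.
Then Σ (x_i + x_{i+1})·c_i = -1266, so x̄ = -1266 / (6·273) = -211/273.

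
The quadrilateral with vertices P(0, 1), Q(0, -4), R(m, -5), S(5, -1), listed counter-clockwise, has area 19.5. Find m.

Write out the shoelace sum; only the two edges meeting at R involve m:
2·Area = [(0·(-5) − m·(-4)) + (m·(-1) − 5·(-5))] + 5
       = 3·m + 30 = 39
⇒ m = 3.

3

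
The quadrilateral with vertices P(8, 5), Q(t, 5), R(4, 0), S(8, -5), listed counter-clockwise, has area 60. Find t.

-8

Write out the shoelace sum; only the two edges meeting at Q involve t:
2·Area = [(8·5 − t·5) + (t·0 − 4·5)] + 60
       = -5·t + 80 = 120
⇒ t = -8.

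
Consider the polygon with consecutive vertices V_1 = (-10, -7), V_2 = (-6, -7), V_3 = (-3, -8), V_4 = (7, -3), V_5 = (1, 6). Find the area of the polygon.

Σ = (28) + (27) + (65) + (45) + (53) = 218
Area = |Σ|/2 = 109.

109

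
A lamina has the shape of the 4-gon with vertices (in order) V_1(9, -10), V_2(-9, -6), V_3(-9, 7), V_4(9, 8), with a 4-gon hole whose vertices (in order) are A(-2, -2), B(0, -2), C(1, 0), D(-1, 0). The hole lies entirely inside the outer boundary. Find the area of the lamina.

Outer boundary:
Apply Gauss's area formula: 2A = Σ (x_i·y_{i+1} − x_{i+1}·y_i), indices taken mod 4.
Σ = (-144) + (-117) + (-135) + (-162) = -558
Area = |Σ|/2 = 279.
Hole:
Apply the surveyor's formula: 2A = Σ (x_i·y_{i+1} − x_{i+1}·y_i), indices taken mod 4.
Σ = (4) + (2) + (0) + (2) = 8
Area = |Σ|/2 = 4.
Net area = 279 − 4 = 275.

275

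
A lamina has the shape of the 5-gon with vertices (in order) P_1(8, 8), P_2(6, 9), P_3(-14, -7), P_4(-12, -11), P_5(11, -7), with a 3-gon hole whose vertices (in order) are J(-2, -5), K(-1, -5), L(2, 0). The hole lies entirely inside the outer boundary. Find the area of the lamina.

Outer boundary:
Apply the shoelace formula: 2A = Σ (x_i·y_{i+1} − x_{i+1}·y_i), indices taken mod 5.
Σ = (24) + (84) + (70) + (205) + (144) = 527
Area = |Σ|/2 = 263.5.
Hole:
Σ = (5) + (10) + (-10) = 5
Area = |Σ|/2 = 2.5.
Net area = 263.5 − 2.5 = 261.

261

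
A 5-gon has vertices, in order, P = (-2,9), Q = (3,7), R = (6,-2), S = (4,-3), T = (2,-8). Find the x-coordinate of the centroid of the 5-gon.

81/41

Apply Gauss's area formula. First the cross-terms c_i = x_i·y_{i+1} − x_{i+1}·y_i:
  -41, -48, -10, -26, 2  ⇒  2A = -123, A = -61.5.
Then Σ (x_i + x_{i+1})·c_i = -729, so x̄ = -729 / (6·(-61.5)) = 81/41.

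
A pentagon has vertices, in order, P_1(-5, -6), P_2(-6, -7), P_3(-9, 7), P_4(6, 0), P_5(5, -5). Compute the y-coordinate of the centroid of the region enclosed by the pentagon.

Apply the surveyor's formula. First the cross-terms c_i = x_i·y_{i+1} − x_{i+1}·y_i:
  -1, -105, -42, -30, -55  ⇒  2A = -233, A = -116.5.
Then Σ (y_i + y_{i+1})·c_i = 474, so ȳ = 474 / (6·(-116.5)) = -158/233.

-158/233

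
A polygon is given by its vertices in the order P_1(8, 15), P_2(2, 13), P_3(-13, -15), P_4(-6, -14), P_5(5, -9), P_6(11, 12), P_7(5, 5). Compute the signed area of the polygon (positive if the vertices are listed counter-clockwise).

309

Apply Gauss's area formula: 2A = Σ (x_i·y_{i+1} − x_{i+1}·y_i), indices taken mod 7.
Cross-terms: 74, 139, 92, 124, 159, -5, 35  ⇒  Σ = 618
Signed area = Σ/2 = 309 (positive ⇒ counter-clockwise traversal).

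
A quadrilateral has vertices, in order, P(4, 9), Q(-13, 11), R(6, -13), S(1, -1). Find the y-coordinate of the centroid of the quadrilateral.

755/213

Apply the shoelace formula. First the cross-terms c_i = x_i·y_{i+1} − x_{i+1}·y_i:
  161, 103, 7, 13  ⇒  2A = 284, A = 142.
Then Σ (y_i + y_{i+1})·c_i = 3020, so ȳ = 3020 / (6·142) = 755/213.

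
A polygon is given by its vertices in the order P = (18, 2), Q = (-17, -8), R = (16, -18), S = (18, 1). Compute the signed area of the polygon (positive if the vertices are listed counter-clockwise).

341

Apply Gauss's area formula: 2A = Σ (x_i·y_{i+1} − x_{i+1}·y_i), indices taken mod 4.
Σ = (-110) + (434) + (340) + (18) = 682
Signed area = Σ/2 = 341 (positive ⇒ counter-clockwise traversal).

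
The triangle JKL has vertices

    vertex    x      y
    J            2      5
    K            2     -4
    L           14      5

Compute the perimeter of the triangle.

36

|JK| = √((0)² + (-9)²) = √81 = 9
|KL| = √((12)² + (9)²) = √225 = 15
|LJ| = √((-12)² + (0)²) = √144 = 12
Perimeter = 9 + 15 + 12 = 36.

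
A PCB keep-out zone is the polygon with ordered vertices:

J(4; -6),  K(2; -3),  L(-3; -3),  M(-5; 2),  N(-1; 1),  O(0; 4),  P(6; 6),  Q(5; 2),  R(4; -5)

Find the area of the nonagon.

61

Σ = (0) + (-15) + (-21) + (-3) + (-4) + (-24) + (-18) + (-33) + (-4) = -122
Area = |Σ|/2 = 61.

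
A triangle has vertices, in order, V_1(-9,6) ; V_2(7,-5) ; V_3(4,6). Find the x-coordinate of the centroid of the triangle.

Apply the shoelace (surveyor's) formula. First the cross-terms c_i = x_i·y_{i+1} − x_{i+1}·y_i:
  3, 62, 78  ⇒  2A = 143, A = 71.5.
Then Σ (x_i + x_{i+1})·c_i = 286, so x̄ = 286 / (6·71.5) = 2/3.

2/3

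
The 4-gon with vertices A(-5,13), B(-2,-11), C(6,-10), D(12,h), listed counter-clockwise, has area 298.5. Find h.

14

Write out the shoelace sum; only the two edges meeting at D involve h:
2·Area = [(6·h − 12·(-10)) + (12·13 − (-5)·h)] + 167
       = 11·h + 443 = 597
⇒ h = 14.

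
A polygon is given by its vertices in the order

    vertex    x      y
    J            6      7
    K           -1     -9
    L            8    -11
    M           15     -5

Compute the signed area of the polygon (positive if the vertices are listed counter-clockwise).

Apply the surveyor's formula: 2A = Σ (x_i·y_{i+1} − x_{i+1}·y_i), indices taken mod 4.
Cross-terms: -47, 83, 125, 135  ⇒  Σ = 296
Signed area = Σ/2 = 148 (positive ⇒ counter-clockwise traversal).

148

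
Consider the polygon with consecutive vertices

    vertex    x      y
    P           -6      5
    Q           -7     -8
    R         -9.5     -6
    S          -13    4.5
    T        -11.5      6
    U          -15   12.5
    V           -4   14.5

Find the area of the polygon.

126.125

Apply Gauss's area formula: 2A = Σ (x_i·y_{i+1} − x_{i+1}·y_i), indices taken mod 7.
Cross-terms: 83, -34, -120.75, -26.25, -53.75, -167.5, 67  ⇒  Σ = -252.25
Area = |Σ|/2 = 126.125.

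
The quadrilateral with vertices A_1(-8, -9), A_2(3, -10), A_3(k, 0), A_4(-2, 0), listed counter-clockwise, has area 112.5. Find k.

Write out the shoelace sum; only the two edges meeting at A_3 involve k:
2·Area = [(3·0 − k·(-10)) + (k·0 − (-2)·0)] + 125
       = 10·k + 125 = 225
⇒ k = 10.

10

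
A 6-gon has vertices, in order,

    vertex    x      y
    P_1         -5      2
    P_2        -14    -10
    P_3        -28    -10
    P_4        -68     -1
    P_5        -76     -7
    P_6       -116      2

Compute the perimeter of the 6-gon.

232

|P_1P_2| = √((-9)² + (-12)²) = √225 = 15
|P_2P_3| = √((-14)² + (0)²) = √196 = 14
|P_3P_4| = √((-40)² + (9)²) = √1681 = 41
|P_4P_5| = √((-8)² + (-6)²) = √100 = 10
|P_5P_6| = √((-40)² + (9)²) = √1681 = 41
|P_6P_1| = √((111)² + (0)²) = √12321 = 111
Perimeter = 15 + 14 + 41 + 10 + 41 + 111 = 232.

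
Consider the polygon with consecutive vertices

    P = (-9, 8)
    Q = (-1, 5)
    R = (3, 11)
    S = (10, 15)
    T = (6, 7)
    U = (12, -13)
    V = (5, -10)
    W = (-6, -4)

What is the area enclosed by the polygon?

264.5

Apply the surveyor's formula: 2A = Σ (x_i·y_{i+1} − x_{i+1}·y_i), indices taken mod 8.
Σ = (-37) + (-26) + (-65) + (-20) + (-162) + (-55) + (-80) + (-84) = -529
Area = |Σ|/2 = 264.5.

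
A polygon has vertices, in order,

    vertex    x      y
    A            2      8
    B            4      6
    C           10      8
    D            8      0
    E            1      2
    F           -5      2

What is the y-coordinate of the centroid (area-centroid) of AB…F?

Apply Gauss's area formula. First the cross-terms c_i = x_i·y_{i+1} − x_{i+1}·y_i:
  -20, -28, -64, 16, 12, -44  ⇒  2A = -128, A = -64.
Then Σ (y_i + y_{i+1})·c_i = -1544, so ȳ = -1544 / (6·(-64)) = 193/48.

193/48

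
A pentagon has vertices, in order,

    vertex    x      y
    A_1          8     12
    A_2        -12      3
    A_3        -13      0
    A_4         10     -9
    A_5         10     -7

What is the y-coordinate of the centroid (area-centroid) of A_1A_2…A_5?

Apply the shoelace formula. First the cross-terms c_i = x_i·y_{i+1} − x_{i+1}·y_i:
  168, 39, 117, 20, 176  ⇒  2A = 520, A = 260.
Then Σ (y_i + y_{i+1})·c_i = 2144, so ȳ = 2144 / (6·260) = 268/195.

268/195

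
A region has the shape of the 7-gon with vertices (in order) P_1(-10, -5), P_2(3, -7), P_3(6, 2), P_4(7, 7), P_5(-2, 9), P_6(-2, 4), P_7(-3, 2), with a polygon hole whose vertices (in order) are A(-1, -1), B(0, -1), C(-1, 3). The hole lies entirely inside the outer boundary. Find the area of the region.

Outer boundary:
Apply Gauss's area formula: 2A = Σ (x_i·y_{i+1} − x_{i+1}·y_i), indices taken mod 7.
P_1→P_2: (-10)(-7) − (3)(-5) = 85
P_2→P_3: (3)(2) − (6)(-7) = 48
P_3→P_4: (6)(7) − (7)(2) = 28
P_4→P_5: (7)(9) − (-2)(7) = 77
P_5→P_6: (-2)(4) − (-2)(9) = 10
P_6→P_7: (-2)(2) − (-3)(4) = 8
P_7→P_1: (-3)(-5) − (-10)(2) = 35
Σ = 291
Area = |Σ|/2 = 145.5.
Hole:
Apply Gauss's area formula: 2A = Σ (x_i·y_{i+1} − x_{i+1}·y_i), indices taken mod 3.
Σ = (1) + (-1) + (4) = 4
Area = |Σ|/2 = 2.
Net area = 145.5 − 2 = 143.5.

143.5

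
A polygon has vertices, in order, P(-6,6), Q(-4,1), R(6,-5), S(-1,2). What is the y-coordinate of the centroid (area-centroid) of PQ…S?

97/135

Apply the shoelace (surveyor's) formula. First the cross-terms c_i = x_i·y_{i+1} − x_{i+1}·y_i:
  18, 14, 7, 6  ⇒  2A = 45, A = 22.5.
Then Σ (y_i + y_{i+1})·c_i = 97, so ȳ = 97 / (6·22.5) = 97/135.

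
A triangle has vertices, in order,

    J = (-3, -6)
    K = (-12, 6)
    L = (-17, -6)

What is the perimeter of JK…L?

42

|JK| = √((-9)² + (12)²) = √225 = 15
|KL| = √((-5)² + (-12)²) = √169 = 13
|LJ| = √((14)² + (0)²) = √196 = 14
Perimeter = 15 + 13 + 14 = 42.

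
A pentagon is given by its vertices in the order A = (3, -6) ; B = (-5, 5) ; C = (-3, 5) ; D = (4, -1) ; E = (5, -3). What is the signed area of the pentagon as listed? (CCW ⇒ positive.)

Apply the shoelace (surveyor's) formula: 2A = Σ (x_i·y_{i+1} − x_{i+1}·y_i), indices taken mod 5.
A→B: (3)(5) − (-5)(-6) = -15
B→C: (-5)(5) − (-3)(5) = -10
C→D: (-3)(-1) − (4)(5) = -17
D→E: (4)(-3) − (5)(-1) = -7
E→A: (5)(-6) − (3)(-3) = -21
Σ = -70
Signed area = Σ/2 = -35 (negative ⇒ clockwise traversal).

-35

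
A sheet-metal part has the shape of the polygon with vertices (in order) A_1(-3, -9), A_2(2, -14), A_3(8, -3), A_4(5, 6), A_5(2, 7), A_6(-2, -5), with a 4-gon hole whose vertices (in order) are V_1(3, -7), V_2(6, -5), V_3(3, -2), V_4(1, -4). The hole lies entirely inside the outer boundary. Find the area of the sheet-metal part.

Outer boundary:
Apply the surveyor's formula: 2A = Σ (x_i·y_{i+1} − x_{i+1}·y_i), indices taken mod 6.
Σ = (60) + (106) + (63) + (23) + (4) + (3) = 259
Area = |Σ|/2 = 129.5.
Hole:
Σ = (27) + (3) + (-10) + (5) = 25
Area = |Σ|/2 = 12.5.
Net area = 129.5 − 12.5 = 117.

117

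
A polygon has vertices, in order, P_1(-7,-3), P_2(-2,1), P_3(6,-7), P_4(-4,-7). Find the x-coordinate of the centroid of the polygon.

Apply the surveyor's formula. First the cross-terms c_i = x_i·y_{i+1} − x_{i+1}·y_i:
  -13, 8, -70, -37  ⇒  2A = -112, A = -56.
Then Σ (x_i + x_{i+1})·c_i = 416, so x̄ = 416 / (6·(-56)) = -26/21.

-26/21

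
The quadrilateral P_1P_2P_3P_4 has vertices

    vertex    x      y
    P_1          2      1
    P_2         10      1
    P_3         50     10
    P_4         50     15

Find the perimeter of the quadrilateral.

104

|P_1P_2| = √((8)² + (0)²) = √64 = 8
|P_2P_3| = √((40)² + (9)²) = √1681 = 41
|P_3P_4| = √((0)² + (5)²) = √25 = 5
|P_4P_1| = √((-48)² + (-14)²) = √2500 = 50
Perimeter = 8 + 41 + 5 + 50 = 104.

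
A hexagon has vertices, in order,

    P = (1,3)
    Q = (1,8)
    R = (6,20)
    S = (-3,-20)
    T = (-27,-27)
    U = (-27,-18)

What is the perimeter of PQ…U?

|PQ| = √((0)² + (5)²) = √25 = 5
|QR| = √((5)² + (12)²) = √169 = 13
|RS| = √((-9)² + (-40)²) = √1681 = 41
|ST| = √((-24)² + (-7)²) = √625 = 25
|TU| = √((0)² + (9)²) = √81 = 9
|UP| = √((28)² + (21)²) = √1225 = 35
Perimeter = 5 + 13 + 41 + 25 + 9 + 35 = 128.

128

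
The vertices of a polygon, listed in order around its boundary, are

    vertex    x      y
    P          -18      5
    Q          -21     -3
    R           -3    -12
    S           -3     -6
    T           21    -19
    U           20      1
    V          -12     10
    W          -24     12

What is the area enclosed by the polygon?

686

Apply the surveyor's formula: 2A = Σ (x_i·y_{i+1} − x_{i+1}·y_i), indices taken mod 8.
P→Q: (-18)(-3) − (-21)(5) = 159
Q→R: (-21)(-12) − (-3)(-3) = 243
R→S: (-3)(-6) − (-3)(-12) = -18
S→T: (-3)(-19) − (21)(-6) = 183
T→U: (21)(1) − (20)(-19) = 401
U→V: (20)(10) − (-12)(1) = 212
V→W: (-12)(12) − (-24)(10) = 96
W→P: (-24)(5) − (-18)(12) = 96
Σ = 1372
Area = |Σ|/2 = 686.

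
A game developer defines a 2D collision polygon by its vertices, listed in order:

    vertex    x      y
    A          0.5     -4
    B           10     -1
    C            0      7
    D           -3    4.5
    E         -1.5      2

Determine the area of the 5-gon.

68.125

Apply the shoelace (surveyor's) formula: 2A = Σ (x_i·y_{i+1} − x_{i+1}·y_i), indices taken mod 5.
Cross-terms: 39.5, 70, 21, 0.75, 5  ⇒  Σ = 136.25
Area = |Σ|/2 = 68.125.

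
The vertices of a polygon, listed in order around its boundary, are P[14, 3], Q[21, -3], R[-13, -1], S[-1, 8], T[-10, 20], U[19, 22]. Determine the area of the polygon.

530.5

Apply the surveyor's formula: 2A = Σ (x_i·y_{i+1} − x_{i+1}·y_i), indices taken mod 6.
Cross-terms: -105, -60, -105, 60, -600, -251  ⇒  Σ = -1061
Area = |Σ|/2 = 530.5.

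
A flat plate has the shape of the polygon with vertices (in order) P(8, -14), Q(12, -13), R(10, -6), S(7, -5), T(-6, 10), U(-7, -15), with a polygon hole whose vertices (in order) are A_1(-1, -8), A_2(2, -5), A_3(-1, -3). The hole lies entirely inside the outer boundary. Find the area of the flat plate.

Outer boundary:
P→Q: (8)(-13) − (12)(-14) = 64
Q→R: (12)(-6) − (10)(-13) = 58
R→S: (10)(-5) − (7)(-6) = -8
S→T: (7)(10) − (-6)(-5) = 40
T→U: (-6)(-15) − (-7)(10) = 160
U→P: (-7)(-14) − (8)(-15) = 218
Σ = 532
Area = |Σ|/2 = 266.
Hole:
Cross-terms: 21, -11, 5  ⇒  Σ = 15
Area = |Σ|/2 = 7.5.
Net area = 266 − 7.5 = 258.5.

258.5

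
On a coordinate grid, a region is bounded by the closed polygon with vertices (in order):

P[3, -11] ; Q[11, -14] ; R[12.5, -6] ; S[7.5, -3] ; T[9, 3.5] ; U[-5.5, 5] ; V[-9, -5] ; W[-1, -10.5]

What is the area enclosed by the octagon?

258.75

Apply the shoelace (surveyor's) formula: 2A = Σ (x_i·y_{i+1} − x_{i+1}·y_i), indices taken mod 8.
Σ = (79) + (109) + (7.5) + (53.25) + (64.25) + (72.5) + (89.5) + (42.5) = 517.5
Area = |Σ|/2 = 258.75.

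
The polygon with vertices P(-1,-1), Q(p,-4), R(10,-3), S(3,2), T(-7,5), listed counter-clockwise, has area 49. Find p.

The doubled signed area Σ (x_i y_{i+1} − x_{i+1} y_i) is linear in p.
With p=0 it equals 114; the coefficient of p is -2 (from the two edges through Q).
So -2·p + 114 = 2·49 = 98 ⇒ p = 8.

8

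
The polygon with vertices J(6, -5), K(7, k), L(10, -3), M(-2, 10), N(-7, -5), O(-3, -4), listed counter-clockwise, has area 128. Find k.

Write out the shoelace sum; only the two edges meeting at K involve k:
2·Area = [(6·k − 7·(-5)) + (7·(-3) − 10·k)] + 226
       = -4·k + 240 = 256
⇒ k = -4.

-4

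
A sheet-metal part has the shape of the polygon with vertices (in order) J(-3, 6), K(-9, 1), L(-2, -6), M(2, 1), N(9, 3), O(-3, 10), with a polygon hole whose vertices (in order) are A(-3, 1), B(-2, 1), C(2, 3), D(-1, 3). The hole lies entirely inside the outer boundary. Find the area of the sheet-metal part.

108.5

Outer boundary:
Apply the surveyor's formula: 2A = Σ (x_i·y_{i+1} − x_{i+1}·y_i), indices taken mod 6.
J→K: (-3)(1) − (-9)(6) = 51
K→L: (-9)(-6) − (-2)(1) = 56
L→M: (-2)(1) − (2)(-6) = 10
M→N: (2)(3) − (9)(1) = -3
N→O: (9)(10) − (-3)(3) = 99
O→J: (-3)(6) − (-3)(10) = 12
Σ = 225
Area = |Σ|/2 = 112.5.
Hole:
Apply the shoelace formula: 2A = Σ (x_i·y_{i+1} − x_{i+1}·y_i), indices taken mod 4.
A→B: (-3)(1) − (-2)(1) = -1
B→C: (-2)(3) − (2)(1) = -8
C→D: (2)(3) − (-1)(3) = 9
D→A: (-1)(1) − (-3)(3) = 8
Σ = 8
Area = |Σ|/2 = 4.
Net area = 112.5 − 4 = 108.5.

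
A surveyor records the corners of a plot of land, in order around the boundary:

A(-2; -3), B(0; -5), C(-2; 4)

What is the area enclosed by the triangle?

7

Σ = (10) + (-10) + (14) = 14
Area = |Σ|/2 = 7.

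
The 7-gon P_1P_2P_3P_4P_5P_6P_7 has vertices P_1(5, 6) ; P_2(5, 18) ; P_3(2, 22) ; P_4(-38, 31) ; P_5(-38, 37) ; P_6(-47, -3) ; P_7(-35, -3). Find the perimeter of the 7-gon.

|P_1P_2| = √((0)² + (12)²) = √144 = 12
|P_2P_3| = √((-3)² + (4)²) = √25 = 5
|P_3P_4| = √((-40)² + (9)²) = √1681 = 41
|P_4P_5| = √((0)² + (6)²) = √36 = 6
|P_5P_6| = √((-9)² + (-40)²) = √1681 = 41
|P_6P_7| = √((12)² + (0)²) = √144 = 12
|P_7P_1| = √((40)² + (9)²) = √1681 = 41
Perimeter = 12 + 5 + 41 + 6 + 41 + 12 + 41 = 158.

158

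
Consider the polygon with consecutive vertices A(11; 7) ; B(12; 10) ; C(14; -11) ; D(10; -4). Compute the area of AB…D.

Apply Gauss's area formula: 2A = Σ (x_i·y_{i+1} − x_{i+1}·y_i), indices taken mod 4.
A→B: (11)(10) − (12)(7) = 26
B→C: (12)(-11) − (14)(10) = -272
C→D: (14)(-4) − (10)(-11) = 54
D→A: (10)(7) − (11)(-4) = 114
Σ = -78
Area = |Σ|/2 = 39.

39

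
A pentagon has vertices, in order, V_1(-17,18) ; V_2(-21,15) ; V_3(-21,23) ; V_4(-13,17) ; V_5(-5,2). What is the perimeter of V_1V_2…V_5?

|V_1V_2| = √((-4)² + (-3)²) = √25 = 5
|V_2V_3| = √((0)² + (8)²) = √64 = 8
|V_3V_4| = √((8)² + (-6)²) = √100 = 10
|V_4V_5| = √((8)² + (-15)²) = √289 = 17
|V_5V_1| = √((-12)² + (16)²) = √400 = 20
Perimeter = 5 + 8 + 10 + 17 + 20 = 60.

60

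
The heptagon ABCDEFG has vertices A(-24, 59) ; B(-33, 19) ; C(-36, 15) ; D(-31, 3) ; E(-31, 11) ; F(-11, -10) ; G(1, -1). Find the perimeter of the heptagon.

176

|AB| = √((-9)² + (-40)²) = √1681 = 41
|BC| = √((-3)² + (-4)²) = √25 = 5
|CD| = √((5)² + (-12)²) = √169 = 13
|DE| = √((0)² + (8)²) = √64 = 8
|EF| = √((20)² + (-21)²) = √841 = 29
|FG| = √((12)² + (9)²) = √225 = 15
|GA| = √((-25)² + (60)²) = √4225 = 65
Perimeter = 41 + 5 + 13 + 8 + 29 + 15 + 65 = 176.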